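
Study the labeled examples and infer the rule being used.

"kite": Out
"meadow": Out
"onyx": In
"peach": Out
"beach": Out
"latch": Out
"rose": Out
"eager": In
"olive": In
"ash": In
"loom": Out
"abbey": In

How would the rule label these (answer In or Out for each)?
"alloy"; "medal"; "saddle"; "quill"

Every 'In' example satisfies: starts with a vowel. None of the 'Out' examples do.
"alloy" — starts with 'a', hence In.
"medal" — starts with 'm', hence Out.
"saddle" — starts with 's', hence Out.
"quill" — starts with 'q', hence Out.

In, Out, Out, Out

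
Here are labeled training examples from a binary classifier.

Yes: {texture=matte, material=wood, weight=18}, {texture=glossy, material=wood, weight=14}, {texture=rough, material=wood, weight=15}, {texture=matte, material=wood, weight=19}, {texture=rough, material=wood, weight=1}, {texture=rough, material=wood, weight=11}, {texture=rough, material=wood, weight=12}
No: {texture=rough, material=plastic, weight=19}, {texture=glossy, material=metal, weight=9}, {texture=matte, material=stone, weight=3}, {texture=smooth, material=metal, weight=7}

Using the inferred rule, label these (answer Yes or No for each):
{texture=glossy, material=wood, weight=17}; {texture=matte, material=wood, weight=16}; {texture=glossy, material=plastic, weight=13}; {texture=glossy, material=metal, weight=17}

Yes, Yes, No, No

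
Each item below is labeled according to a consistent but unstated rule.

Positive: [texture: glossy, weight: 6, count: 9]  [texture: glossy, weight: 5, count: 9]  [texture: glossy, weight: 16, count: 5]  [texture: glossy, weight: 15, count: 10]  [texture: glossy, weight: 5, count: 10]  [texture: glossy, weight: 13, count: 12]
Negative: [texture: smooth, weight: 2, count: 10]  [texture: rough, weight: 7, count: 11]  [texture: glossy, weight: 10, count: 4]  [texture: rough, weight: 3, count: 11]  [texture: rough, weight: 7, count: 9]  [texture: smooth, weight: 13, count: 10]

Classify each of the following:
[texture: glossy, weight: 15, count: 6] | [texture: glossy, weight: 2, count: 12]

Positive, Positive

The common property of the 'Positive' items is: texture is glossy AND count ≥ 5. No 'Negative' item has it.
[texture: glossy, weight: 15, count: 6] — texture is glossy, count = 6, hence Positive.
[texture: glossy, weight: 2, count: 12] — texture is glossy, count = 12, hence Positive.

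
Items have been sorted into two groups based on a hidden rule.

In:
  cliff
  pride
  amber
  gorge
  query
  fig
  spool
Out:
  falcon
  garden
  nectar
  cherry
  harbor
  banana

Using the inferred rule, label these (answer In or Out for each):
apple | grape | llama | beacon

The rule appears to be: odd length.
apple — length 5, hence In. grape — length 5, hence In. llama — length 5, hence In. beacon — length 6, hence Out.

In, In, In, Out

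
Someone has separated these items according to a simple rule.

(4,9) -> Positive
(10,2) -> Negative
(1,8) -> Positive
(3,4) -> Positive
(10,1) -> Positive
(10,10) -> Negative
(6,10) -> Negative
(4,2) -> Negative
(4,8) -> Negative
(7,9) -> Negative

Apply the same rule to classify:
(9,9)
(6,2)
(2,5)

The common property of the 'Positive' items is: sum is odd. No 'Negative' item has it.

Negative, Negative, Positive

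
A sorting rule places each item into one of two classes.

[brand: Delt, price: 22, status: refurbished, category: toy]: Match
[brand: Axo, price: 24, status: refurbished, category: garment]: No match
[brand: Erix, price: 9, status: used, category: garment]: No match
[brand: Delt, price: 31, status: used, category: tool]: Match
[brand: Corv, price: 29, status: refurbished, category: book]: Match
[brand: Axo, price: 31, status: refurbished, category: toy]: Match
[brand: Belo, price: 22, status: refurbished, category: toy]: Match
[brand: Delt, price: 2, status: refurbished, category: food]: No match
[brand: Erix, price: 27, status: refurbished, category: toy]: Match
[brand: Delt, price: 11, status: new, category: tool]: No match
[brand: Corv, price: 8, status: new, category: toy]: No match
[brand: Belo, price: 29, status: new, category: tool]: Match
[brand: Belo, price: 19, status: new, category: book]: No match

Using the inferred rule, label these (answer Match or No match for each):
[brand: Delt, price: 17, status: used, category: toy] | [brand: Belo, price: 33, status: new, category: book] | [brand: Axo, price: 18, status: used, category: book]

No match, Match, No match

The rule appears to be: price = 22 OR price ≥ 27.
[brand: Delt, price: 17, status: used, category: toy] → price = 17 → No match.
[brand: Belo, price: 33, status: new, category: book] → price = 33 → Match.
[brand: Axo, price: 18, status: used, category: book] → price = 18 → No match.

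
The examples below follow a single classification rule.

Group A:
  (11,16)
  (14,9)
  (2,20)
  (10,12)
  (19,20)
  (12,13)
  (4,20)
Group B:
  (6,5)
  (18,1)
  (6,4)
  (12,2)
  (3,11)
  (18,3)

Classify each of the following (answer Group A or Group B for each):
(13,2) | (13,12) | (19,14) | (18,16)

Group B, Group A, Group A, Group A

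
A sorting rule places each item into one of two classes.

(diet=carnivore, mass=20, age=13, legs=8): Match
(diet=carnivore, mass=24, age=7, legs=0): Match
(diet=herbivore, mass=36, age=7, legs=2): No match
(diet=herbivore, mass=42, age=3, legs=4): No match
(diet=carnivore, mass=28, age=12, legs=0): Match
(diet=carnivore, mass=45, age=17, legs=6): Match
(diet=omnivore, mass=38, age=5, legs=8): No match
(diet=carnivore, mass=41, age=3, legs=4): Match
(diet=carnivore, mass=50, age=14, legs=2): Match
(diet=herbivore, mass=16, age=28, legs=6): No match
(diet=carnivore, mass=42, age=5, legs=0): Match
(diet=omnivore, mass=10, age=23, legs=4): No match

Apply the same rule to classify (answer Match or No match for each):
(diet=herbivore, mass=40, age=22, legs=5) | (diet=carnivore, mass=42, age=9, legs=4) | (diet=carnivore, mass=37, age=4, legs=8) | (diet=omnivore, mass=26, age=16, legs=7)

No match, Match, Match, No match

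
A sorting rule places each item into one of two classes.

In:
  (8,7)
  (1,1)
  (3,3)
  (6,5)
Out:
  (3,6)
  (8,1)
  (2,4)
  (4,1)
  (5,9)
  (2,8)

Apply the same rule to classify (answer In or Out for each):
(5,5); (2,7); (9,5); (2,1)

In, Out, Out, In

'In' ⟺ |first − second| ≤ 1.
(5,5): In (|5−5| = 0). (2,7): Out (|2−7| = 5). (9,5): Out (|9−5| = 4). (2,1): In (|2−1| = 1).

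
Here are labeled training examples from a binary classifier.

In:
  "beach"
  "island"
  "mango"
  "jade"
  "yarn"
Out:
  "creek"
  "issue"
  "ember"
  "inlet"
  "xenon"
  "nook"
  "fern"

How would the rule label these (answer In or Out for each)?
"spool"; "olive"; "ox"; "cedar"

Out, Out, Out, In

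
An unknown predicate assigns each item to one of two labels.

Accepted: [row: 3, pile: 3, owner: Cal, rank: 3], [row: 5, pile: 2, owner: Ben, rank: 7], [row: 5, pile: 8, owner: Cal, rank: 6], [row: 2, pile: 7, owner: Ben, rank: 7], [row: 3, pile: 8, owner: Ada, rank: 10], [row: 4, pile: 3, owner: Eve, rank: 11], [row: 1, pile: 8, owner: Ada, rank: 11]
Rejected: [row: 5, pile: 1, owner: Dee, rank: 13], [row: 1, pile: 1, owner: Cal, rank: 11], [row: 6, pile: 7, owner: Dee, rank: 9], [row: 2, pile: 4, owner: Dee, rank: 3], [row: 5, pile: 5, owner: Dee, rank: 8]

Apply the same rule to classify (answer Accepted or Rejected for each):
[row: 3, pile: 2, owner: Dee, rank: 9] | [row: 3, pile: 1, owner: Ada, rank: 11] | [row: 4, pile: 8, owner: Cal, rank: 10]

The distinguishing property — owner is not Dee AND pile ≥ 2 — holds for all the 'Accepted' cases and none of the 'Rejected' cases.

Rejected, Rejected, Accepted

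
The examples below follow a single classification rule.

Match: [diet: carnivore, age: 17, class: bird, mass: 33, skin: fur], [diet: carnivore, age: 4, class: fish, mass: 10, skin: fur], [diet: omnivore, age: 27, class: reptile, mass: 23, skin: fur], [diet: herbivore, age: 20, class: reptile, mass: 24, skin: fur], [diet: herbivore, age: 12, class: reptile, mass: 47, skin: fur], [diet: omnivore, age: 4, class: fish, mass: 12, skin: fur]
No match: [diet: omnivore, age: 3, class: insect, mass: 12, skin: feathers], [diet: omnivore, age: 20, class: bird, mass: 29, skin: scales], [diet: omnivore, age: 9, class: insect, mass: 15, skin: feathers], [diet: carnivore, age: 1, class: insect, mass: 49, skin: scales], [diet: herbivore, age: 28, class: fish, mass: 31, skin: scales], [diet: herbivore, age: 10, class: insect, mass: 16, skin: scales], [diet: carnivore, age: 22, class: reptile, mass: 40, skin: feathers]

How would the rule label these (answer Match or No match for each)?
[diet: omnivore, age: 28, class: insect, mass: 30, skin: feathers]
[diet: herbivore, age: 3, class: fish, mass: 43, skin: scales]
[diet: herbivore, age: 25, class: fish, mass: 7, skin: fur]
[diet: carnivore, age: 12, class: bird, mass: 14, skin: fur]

No match, No match, Match, Match

Checking candidate rules against both groups, what survives is: skin is fur.
[diet: omnivore, age: 28, class: insect, mass: 30, skin: feathers]: No match (skin is feathers). [diet: herbivore, age: 3, class: fish, mass: 43, skin: scales]: No match (skin is scales). [diet: herbivore, age: 25, class: fish, mass: 7, skin: fur]: Match (skin is fur). [diet: carnivore, age: 12, class: bird, mass: 14, skin: fur]: Match (skin is fur).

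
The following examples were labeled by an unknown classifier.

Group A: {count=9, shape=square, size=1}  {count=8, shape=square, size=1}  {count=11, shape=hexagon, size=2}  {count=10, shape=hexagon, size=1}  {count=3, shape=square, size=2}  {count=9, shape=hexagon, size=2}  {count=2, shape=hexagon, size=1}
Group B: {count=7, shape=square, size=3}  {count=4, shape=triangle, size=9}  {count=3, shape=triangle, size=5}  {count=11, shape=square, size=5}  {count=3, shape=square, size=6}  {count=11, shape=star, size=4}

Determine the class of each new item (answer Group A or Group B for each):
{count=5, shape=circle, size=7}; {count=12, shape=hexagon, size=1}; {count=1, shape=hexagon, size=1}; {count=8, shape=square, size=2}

The simplest hypothesis consistent with all the labels is: size ≤ 2.
Group B: {count=5, shape=circle, size=7}, since size = 7. Group A: {count=12, shape=hexagon, size=1}, since size = 1. Group A: {count=1, shape=hexagon, size=1}, since size = 1. Group A: {count=8, shape=square, size=2}, since size = 2.

Group B, Group A, Group A, Group A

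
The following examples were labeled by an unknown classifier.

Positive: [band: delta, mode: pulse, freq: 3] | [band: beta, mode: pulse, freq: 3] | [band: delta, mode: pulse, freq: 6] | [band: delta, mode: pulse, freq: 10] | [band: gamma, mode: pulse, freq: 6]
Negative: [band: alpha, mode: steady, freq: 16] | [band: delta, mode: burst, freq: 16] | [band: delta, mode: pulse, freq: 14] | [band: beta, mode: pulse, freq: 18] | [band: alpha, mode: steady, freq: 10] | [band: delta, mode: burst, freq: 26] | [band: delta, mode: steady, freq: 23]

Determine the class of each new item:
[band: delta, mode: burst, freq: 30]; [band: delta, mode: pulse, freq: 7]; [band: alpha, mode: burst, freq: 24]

Negative, Positive, Negative

The classifier is using: mode is pulse AND freq ≤ 10.
[band: delta, mode: burst, freq: 30] — mode is burst, freq = 30, hence Negative. [band: delta, mode: pulse, freq: 7] — mode is pulse, freq = 7, hence Positive. [band: alpha, mode: burst, freq: 24] — mode is burst, freq = 24, hence Negative.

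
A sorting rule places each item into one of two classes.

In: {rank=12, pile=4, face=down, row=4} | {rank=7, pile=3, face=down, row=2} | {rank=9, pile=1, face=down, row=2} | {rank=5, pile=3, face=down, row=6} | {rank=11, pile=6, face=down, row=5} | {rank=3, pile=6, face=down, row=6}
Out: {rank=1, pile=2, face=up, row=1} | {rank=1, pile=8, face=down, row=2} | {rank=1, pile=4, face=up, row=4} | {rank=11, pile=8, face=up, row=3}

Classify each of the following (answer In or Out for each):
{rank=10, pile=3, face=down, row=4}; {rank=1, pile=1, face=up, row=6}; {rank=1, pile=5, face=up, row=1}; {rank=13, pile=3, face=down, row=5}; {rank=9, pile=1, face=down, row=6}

Every 'In' example satisfies: face is down AND pile ≤ 6. None of the 'Out' examples do.

In, Out, Out, In, In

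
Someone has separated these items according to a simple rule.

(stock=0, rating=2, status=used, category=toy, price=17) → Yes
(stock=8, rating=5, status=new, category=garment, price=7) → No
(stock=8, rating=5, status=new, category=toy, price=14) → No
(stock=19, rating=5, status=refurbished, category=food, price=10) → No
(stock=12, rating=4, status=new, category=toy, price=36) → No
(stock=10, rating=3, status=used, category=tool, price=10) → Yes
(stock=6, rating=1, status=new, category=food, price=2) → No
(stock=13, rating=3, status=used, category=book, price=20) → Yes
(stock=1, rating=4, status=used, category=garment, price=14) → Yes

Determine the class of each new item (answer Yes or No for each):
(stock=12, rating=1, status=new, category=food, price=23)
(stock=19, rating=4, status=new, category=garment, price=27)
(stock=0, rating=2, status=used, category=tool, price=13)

The distinguishing property — status is used — holds for all the 'Yes' cases and none of the 'No' cases.
(stock=12, rating=1, status=new, category=food, price=23): status is new — doesn't qualify, so No. (stock=19, rating=4, status=new, category=garment, price=27): status is new — doesn't qualify, so No. (stock=0, rating=2, status=used, category=tool, price=13): status is used — passes, so Yes.

No, No, Yes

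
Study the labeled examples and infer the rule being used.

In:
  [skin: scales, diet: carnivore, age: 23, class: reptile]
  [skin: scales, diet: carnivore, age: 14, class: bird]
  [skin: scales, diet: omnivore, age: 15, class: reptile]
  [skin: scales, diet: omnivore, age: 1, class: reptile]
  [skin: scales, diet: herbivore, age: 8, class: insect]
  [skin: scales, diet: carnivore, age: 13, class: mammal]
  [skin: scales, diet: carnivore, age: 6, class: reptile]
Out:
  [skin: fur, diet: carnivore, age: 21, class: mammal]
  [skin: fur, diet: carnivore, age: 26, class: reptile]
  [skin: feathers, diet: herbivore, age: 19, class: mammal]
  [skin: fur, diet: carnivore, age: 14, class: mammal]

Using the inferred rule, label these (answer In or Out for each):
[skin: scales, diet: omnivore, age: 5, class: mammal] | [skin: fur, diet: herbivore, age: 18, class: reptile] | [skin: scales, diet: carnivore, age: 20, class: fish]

In, Out, In

The rule appears to be: skin is scales.
[skin: scales, diet: omnivore, age: 5, class: mammal] — skin is scales, hence In.
[skin: fur, diet: herbivore, age: 18, class: reptile] — skin is fur, hence Out.
[skin: scales, diet: carnivore, age: 20, class: fish] — skin is scales, hence In.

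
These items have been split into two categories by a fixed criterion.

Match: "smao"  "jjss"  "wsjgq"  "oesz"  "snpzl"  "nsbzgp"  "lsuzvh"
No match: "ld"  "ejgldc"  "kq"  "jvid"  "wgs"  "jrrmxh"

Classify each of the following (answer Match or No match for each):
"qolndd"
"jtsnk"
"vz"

The classifier is using: length ≥ 4 AND contains 's'.
"qolndd" → length 6, no 's' → No match.
"jtsnk" → length 5, has 's' → Match.
"vz" → length 2, no 's' → No match.

No match, Match, No match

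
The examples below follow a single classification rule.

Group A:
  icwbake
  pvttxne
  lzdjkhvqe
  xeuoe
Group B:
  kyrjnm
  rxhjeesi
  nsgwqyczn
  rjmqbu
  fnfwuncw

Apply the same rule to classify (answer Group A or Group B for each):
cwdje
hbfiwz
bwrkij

Group A, Group B, Group B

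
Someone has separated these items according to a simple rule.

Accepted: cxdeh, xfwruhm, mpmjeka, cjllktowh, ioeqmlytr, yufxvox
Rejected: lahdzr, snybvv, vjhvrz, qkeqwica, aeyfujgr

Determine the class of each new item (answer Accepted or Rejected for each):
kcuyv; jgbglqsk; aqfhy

All 'Accepted' examples share one property — odd length — and every 'Rejected' example lacks it.
kcuyv — length 5, hence Accepted. jgbglqsk — length 8, hence Rejected. aqfhy — length 5, hence Accepted.

Accepted, Rejected, Accepted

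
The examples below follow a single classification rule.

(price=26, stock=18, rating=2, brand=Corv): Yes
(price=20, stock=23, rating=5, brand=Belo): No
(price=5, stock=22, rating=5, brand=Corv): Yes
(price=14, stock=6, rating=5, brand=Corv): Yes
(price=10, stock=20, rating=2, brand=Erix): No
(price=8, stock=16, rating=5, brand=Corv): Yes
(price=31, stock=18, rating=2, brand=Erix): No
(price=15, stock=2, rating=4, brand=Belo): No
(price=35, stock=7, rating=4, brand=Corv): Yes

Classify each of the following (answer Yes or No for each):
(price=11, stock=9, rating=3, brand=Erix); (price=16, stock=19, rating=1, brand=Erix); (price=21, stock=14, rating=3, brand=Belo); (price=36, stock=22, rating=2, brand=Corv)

No, No, No, Yes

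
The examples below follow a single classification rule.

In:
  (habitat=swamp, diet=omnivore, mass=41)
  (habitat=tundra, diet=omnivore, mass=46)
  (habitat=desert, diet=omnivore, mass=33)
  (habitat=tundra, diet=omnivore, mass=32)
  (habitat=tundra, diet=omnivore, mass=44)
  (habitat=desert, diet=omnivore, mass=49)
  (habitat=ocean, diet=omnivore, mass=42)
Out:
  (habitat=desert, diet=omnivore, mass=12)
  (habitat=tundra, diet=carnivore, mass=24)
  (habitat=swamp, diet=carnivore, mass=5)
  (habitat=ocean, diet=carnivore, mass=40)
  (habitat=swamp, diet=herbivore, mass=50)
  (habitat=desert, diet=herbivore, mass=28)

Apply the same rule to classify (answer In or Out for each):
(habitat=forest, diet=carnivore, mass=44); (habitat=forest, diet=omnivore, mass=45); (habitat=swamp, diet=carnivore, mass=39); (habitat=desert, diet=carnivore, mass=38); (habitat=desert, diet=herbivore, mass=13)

Out, In, Out, Out, Out

The pattern is that an item is 'In' exactly when: diet is omnivore AND mass ≥ 24.
(habitat=forest, diet=carnivore, mass=44) — diet is carnivore, mass = 44, hence Out. (habitat=forest, diet=omnivore, mass=45) — diet is omnivore, mass = 45, hence In. (habitat=swamp, diet=carnivore, mass=39) — diet is carnivore, mass = 39, hence Out. (habitat=desert, diet=carnivore, mass=38) — diet is carnivore, mass = 38, hence Out. (habitat=desert, diet=herbivore, mass=13) — diet is herbivore, mass = 13, hence Out.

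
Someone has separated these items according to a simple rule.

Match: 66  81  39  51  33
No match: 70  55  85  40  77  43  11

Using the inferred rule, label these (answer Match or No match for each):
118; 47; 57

The common property of the 'Match' items is: multiple of 3. No 'No match' item has it.
118 — 118 = 3·39 + 1, hence No match.
47 — 47 = 3·15 + 2, hence No match.
57 — 57 = 3·19, hence Match.

No match, No match, Match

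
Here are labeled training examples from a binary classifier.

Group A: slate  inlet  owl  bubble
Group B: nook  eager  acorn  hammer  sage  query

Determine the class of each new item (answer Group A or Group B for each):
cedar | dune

The common property of the 'Group A' items is: contains 'l'. No 'Group B' item has it.
cedar — no 'l', hence Group B. dune — no 'l', hence Group B.

Group B, Group B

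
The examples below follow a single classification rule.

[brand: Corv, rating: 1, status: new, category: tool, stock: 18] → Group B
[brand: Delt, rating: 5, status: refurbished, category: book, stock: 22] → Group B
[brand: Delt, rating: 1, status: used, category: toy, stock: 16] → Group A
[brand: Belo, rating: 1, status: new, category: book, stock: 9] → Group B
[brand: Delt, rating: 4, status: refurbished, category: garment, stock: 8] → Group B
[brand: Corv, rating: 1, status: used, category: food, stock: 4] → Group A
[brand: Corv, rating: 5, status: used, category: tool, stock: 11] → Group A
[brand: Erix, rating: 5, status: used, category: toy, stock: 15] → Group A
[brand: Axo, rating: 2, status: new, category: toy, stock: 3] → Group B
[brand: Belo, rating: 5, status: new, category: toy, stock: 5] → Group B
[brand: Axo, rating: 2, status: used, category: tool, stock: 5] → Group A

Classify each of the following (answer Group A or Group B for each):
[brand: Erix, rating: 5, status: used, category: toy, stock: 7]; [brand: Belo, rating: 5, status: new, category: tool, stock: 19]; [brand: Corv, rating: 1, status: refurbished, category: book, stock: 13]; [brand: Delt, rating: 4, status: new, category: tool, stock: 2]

Group A, Group B, Group B, Group B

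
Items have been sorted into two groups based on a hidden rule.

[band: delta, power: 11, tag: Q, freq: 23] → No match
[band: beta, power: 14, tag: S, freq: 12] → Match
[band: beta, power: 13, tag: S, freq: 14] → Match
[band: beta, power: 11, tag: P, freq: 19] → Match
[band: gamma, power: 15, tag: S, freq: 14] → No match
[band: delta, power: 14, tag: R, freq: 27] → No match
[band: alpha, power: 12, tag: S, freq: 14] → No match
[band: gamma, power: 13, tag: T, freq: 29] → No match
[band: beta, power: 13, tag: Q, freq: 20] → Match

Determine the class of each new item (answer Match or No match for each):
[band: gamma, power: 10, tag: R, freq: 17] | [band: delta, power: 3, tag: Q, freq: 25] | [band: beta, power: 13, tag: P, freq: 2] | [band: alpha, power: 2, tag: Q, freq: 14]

No match, No match, Match, No match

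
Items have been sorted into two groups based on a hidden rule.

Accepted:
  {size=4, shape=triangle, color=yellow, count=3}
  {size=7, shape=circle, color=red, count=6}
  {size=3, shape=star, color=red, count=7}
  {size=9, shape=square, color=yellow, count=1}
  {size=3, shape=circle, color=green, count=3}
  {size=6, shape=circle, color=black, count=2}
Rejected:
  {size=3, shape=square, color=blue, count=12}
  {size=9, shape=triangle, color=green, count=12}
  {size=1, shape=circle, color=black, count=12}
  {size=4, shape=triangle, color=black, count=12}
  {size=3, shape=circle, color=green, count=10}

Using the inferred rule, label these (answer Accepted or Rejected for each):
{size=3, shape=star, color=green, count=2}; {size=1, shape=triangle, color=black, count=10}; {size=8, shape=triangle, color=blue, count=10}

The classifier is using: count ≤ 7.

Accepted, Rejected, Rejected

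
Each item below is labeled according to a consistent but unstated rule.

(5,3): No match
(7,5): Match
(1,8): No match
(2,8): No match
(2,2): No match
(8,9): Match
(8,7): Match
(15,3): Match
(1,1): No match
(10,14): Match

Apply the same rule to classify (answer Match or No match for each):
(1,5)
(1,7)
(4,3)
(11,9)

All 'Match' examples share one property — sum ≥ 12 — and every 'No match' example lacks it.
No match: (1,5), since 1+5 = 6.
No match: (1,7), since 1+7 = 8.
No match: (4,3), since 4+3 = 7.
Match: (11,9), since 11+9 = 20.

No match, No match, No match, Match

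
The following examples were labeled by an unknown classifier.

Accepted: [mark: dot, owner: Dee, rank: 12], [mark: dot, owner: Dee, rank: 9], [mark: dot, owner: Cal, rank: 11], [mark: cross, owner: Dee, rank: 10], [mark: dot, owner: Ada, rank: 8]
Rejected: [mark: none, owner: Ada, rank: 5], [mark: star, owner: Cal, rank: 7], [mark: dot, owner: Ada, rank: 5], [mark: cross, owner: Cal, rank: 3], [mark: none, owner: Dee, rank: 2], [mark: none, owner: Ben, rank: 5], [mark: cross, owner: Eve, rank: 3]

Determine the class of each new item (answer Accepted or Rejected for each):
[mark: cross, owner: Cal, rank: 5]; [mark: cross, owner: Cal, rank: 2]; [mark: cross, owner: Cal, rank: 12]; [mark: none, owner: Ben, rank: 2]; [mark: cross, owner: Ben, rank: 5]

Rule: rank ≥ 8. This holds for each 'Accepted' example and fails for each 'Rejected' one.
[mark: cross, owner: Cal, rank: 5]: Rejected (rank = 5). [mark: cross, owner: Cal, rank: 2]: Rejected (rank = 2). [mark: cross, owner: Cal, rank: 12]: Accepted (rank = 12). [mark: none, owner: Ben, rank: 2]: Rejected (rank = 2). [mark: cross, owner: Ben, rank: 5]: Rejected (rank = 5).

Rejected, Rejected, Accepted, Rejected, Rejected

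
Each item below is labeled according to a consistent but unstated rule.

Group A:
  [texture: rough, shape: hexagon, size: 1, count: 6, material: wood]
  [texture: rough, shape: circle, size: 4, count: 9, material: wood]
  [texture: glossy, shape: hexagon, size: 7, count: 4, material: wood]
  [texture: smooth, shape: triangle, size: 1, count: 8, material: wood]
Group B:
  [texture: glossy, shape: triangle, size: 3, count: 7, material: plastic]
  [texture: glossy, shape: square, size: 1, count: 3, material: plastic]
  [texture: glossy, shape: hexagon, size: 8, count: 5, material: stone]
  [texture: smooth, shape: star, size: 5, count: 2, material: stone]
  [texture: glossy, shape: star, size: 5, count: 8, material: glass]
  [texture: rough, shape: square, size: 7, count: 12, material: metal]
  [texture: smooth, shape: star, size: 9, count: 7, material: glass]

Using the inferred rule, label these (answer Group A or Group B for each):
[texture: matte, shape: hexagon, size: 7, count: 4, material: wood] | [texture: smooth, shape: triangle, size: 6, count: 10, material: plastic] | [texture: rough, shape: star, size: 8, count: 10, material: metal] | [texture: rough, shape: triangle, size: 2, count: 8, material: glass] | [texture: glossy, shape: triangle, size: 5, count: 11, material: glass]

The distinguishing property — material is wood — holds for all the 'Group A' cases and none of the 'Group B' cases.
[texture: matte, shape: hexagon, size: 7, count: 4, material: wood]: material is wood — satisfies this, so Group A. [texture: smooth, shape: triangle, size: 6, count: 10, material: plastic]: material is plastic — fails the rule, so Group B. [texture: rough, shape: star, size: 8, count: 10, material: metal]: material is metal — fails the rule, so Group B. [texture: rough, shape: triangle, size: 2, count: 8, material: glass]: material is glass — fails the rule, so Group B. [texture: glossy, shape: triangle, size: 5, count: 11, material: glass]: material is glass — fails the rule, so Group B.

Group A, Group B, Group B, Group B, Group B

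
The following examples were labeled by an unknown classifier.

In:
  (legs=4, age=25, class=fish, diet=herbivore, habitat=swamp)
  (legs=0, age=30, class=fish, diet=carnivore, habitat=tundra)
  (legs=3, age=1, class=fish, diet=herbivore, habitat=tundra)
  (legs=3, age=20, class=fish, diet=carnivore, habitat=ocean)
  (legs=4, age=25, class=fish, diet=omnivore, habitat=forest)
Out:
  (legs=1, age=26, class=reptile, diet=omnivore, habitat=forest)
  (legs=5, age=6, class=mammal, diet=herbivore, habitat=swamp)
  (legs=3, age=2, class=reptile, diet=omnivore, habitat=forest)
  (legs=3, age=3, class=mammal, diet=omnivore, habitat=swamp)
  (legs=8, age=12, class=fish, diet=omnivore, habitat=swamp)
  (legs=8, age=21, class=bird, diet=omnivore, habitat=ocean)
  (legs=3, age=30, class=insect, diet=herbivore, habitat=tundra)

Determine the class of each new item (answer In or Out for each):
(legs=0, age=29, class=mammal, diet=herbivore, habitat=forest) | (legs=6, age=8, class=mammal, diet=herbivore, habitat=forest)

Out, Out

All 'In' examples share one property — class is fish AND legs ≤ 4 — and every 'Out' example lacks it.
(legs=0, age=29, class=mammal, diet=herbivore, habitat=forest): class is mammal, legs = 0 — does not satisfy this, so Out. (legs=6, age=8, class=mammal, diet=herbivore, habitat=forest): class is mammal, legs = 6 — does not satisfy this, so Out.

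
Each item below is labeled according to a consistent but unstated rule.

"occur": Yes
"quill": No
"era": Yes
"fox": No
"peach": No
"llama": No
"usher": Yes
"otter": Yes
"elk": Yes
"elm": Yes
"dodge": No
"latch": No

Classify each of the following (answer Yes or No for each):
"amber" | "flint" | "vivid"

Yes, No, No

The pattern is that an item is 'Yes' exactly when: starts with a vowel.
"amber": Yes (starts with 'a'). "flint": No (starts with 'f'). "vivid": No (starts with 'v').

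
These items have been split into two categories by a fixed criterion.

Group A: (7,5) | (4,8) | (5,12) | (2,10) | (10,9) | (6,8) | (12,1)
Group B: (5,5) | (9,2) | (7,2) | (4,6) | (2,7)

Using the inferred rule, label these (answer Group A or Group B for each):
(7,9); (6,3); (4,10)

The simplest hypothesis consistent with all the labels is: sum ≥ 12.
(7,9) — 7+9 = 16, hence Group A.
(6,3) — 6+3 = 9, hence Group B.
(4,10) — 4+10 = 14, hence Group A.

Group A, Group B, Group A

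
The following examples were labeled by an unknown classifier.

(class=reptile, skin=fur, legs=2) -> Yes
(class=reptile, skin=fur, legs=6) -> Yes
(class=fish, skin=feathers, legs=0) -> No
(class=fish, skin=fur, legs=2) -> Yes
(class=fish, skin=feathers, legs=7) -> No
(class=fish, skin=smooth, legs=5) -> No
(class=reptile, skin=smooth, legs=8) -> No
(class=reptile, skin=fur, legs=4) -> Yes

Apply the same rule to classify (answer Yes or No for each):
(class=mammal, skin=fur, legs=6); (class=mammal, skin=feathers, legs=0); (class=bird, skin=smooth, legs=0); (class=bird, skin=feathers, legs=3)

Yes, No, No, No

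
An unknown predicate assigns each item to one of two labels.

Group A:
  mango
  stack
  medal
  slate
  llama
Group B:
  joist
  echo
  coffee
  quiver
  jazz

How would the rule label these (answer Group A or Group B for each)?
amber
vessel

Group A, Group B

The rule appears to be: odd length AND contains 'a'.
amber: length 5, has 'a' — qualifies, so Group A. vessel: length 6, no 'a' — does not satisfy this, so Group B.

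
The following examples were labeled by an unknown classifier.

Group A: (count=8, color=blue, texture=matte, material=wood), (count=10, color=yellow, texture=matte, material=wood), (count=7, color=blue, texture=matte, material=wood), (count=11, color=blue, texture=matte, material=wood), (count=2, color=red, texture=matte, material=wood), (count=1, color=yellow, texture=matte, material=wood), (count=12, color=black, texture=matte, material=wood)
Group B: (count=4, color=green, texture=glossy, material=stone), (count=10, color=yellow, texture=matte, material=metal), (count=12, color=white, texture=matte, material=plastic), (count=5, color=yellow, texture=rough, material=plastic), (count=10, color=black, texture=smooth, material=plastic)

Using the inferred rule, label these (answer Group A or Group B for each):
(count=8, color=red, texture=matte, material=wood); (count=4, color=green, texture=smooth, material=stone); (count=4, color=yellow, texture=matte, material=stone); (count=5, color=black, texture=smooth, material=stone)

Group A, Group B, Group B, Group B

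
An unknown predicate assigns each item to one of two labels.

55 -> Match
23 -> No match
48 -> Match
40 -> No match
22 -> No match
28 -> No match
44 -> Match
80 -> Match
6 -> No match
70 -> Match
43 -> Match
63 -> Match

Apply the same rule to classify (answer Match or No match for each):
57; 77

The classifier is using: at least 43.
Match: 57, since 57 ≥ 43.
Match: 77, since 77 ≥ 43.

Match, Match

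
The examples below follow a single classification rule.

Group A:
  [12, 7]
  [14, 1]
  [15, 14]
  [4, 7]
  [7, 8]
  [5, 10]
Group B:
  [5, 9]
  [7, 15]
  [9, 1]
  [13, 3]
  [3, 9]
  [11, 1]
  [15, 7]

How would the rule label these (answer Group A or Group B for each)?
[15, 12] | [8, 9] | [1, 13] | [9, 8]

'Group A' ⟺ sum is odd.
[15, 12] — 15+12 = 27, hence Group A. [8, 9] — 8+9 = 17, hence Group A. [1, 13] — 1+13 = 14, hence Group B. [9, 8] — 9+8 = 17, hence Group A.

Group A, Group A, Group B, Group A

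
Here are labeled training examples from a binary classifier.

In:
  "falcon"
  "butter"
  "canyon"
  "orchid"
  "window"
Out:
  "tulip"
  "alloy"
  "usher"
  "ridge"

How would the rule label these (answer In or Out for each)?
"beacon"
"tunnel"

In, In

'In' ⟺ even length.
"beacon": In (length 6). "tunnel": In (length 6).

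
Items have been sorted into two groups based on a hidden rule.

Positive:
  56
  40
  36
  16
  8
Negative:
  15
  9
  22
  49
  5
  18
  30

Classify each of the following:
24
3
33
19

The classifier is using: multiple of 4.
Positive: 24, since 24 = 4·6. Negative: 3, since 3 = 4·0 + 3. Negative: 33, since 33 = 4·8 + 1. Negative: 19, since 19 = 4·4 + 3.

Positive, Negative, Negative, Negative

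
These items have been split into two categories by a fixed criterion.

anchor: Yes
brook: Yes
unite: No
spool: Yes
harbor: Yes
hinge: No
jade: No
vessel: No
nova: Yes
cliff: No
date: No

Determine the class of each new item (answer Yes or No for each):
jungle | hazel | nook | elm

No, No, Yes, No

Looking at the examples, the only property every 'Yes' case has and every 'No' case lacks is: contains 'o'.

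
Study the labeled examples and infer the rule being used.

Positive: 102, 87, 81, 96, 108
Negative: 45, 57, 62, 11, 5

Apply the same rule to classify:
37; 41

Negative, Negative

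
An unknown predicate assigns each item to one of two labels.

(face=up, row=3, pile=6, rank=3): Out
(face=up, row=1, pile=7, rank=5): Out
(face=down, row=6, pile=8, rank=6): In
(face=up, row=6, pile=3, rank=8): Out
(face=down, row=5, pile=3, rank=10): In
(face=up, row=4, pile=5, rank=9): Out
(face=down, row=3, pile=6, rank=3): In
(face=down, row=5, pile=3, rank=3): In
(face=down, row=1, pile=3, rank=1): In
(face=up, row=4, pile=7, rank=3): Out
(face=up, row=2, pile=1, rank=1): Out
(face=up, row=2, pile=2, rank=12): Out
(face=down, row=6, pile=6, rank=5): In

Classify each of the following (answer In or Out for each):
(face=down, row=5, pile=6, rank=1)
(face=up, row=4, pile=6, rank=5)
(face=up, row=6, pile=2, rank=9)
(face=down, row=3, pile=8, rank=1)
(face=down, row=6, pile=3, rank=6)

In, Out, Out, In, In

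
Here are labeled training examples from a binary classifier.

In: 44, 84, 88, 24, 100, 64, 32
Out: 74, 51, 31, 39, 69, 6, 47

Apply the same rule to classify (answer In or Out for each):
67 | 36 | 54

Out, In, Out

The distinguishing property — multiple of 4 — holds for all the 'In' cases and none of the 'Out' cases.
67: Out (67 = 4·16 + 3).
36: In (36 = 4·9).
54: Out (54 = 4·13 + 2).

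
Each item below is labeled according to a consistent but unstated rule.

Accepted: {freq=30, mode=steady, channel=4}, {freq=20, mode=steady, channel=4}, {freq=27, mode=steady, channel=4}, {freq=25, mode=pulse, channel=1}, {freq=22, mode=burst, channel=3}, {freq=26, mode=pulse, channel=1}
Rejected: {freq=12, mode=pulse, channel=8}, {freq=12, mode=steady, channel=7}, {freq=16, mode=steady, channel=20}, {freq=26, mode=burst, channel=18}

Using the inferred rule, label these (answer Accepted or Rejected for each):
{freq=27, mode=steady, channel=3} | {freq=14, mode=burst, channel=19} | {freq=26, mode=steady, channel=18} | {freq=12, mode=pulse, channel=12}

Accepted, Rejected, Rejected, Rejected

Rule: channel ≤ 4. This holds for each 'Accepted' example and fails for each 'Rejected' one.
{freq=27, mode=steady, channel=3}: channel = 3, fits → Accepted.
{freq=14, mode=burst, channel=19}: channel = 19, does not fit → Rejected.
{freq=26, mode=steady, channel=18}: channel = 18, does not fit → Rejected.
{freq=12, mode=pulse, channel=12}: channel = 12, does not fit → Rejected.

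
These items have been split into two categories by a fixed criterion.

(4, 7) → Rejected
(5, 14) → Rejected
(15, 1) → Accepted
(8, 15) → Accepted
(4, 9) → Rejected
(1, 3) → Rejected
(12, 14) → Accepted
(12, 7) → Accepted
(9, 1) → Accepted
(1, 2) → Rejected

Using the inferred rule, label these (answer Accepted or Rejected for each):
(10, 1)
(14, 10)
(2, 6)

'Accepted' ⟺ first ≥ 7.
(10, 1) → first 10 → Accepted. (14, 10) → first 14 → Accepted. (2, 6) → first 2 → Rejected.

Accepted, Accepted, Rejected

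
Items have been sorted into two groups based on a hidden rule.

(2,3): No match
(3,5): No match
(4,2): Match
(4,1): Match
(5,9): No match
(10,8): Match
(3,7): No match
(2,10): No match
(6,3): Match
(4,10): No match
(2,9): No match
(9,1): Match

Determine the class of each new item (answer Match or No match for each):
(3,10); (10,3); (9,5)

No match, Match, Match

The classifier is using: first > second.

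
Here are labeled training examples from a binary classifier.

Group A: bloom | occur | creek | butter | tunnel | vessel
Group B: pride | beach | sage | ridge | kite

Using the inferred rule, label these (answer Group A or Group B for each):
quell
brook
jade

The simplest hypothesis consistent with all the labels is: has a double letter.
quell → 'll' doubled → Group A.
brook → 'oo' doubled → Group A.
jade → no doubled letter → Group B.

Group A, Group A, Group B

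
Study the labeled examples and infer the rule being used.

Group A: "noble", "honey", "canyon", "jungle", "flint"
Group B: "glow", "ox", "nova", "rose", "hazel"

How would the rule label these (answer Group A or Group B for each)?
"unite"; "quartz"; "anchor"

Rule: length ≥ 5 AND contains 'n'. This holds for each 'Group A' example and fails for each 'Group B' one.
"unite": length 5, has 'n', meets the rule → Group A. "quartz": length 6, no 'n', doesn't qualify → Group B. "anchor": length 6, has 'n', meets the rule → Group A.

Group A, Group B, Group A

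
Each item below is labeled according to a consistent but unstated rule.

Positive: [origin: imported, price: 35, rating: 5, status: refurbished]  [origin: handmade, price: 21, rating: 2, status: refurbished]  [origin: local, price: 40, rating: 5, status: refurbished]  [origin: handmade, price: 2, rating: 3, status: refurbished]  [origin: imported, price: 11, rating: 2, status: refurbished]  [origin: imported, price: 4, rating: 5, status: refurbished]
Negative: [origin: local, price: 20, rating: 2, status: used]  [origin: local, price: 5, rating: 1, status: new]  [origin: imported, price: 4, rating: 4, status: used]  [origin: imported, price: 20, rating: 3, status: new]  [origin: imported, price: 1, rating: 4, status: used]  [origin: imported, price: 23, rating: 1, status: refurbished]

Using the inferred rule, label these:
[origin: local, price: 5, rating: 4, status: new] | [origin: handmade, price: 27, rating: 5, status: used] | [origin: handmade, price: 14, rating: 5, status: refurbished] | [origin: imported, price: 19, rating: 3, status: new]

A rule that fits every label: status is refurbished AND rating ≥ 2 — true of each 'Positive' example, false of each 'Negative' one.
[origin: local, price: 5, rating: 4, status: new]: Negative (status is new, rating = 4).
[origin: handmade, price: 27, rating: 5, status: used]: Negative (status is used, rating = 5).
[origin: handmade, price: 14, rating: 5, status: refurbished]: Positive (status is refurbished, rating = 5).
[origin: imported, price: 19, rating: 3, status: new]: Negative (status is new, rating = 3).

Negative, Negative, Positive, Negative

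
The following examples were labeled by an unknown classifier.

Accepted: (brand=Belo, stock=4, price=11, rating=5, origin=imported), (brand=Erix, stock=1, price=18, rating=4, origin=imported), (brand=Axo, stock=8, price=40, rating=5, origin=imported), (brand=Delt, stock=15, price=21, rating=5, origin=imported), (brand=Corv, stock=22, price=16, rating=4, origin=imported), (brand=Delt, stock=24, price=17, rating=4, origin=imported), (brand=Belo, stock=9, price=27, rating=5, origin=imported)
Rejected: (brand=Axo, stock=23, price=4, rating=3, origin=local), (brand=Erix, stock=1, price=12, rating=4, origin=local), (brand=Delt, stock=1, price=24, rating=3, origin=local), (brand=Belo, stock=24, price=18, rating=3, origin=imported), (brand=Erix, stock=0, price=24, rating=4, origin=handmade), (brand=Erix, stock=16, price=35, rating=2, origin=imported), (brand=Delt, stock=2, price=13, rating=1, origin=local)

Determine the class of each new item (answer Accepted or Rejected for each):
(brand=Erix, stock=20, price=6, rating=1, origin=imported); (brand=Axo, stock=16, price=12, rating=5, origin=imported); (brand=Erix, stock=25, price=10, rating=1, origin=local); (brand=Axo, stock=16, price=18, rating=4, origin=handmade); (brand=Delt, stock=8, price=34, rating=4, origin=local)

All 'Accepted' examples share one property — origin is imported AND rating ≥ 4 — and every 'Rejected' example lacks it.

Rejected, Accepted, Rejected, Rejected, Rejected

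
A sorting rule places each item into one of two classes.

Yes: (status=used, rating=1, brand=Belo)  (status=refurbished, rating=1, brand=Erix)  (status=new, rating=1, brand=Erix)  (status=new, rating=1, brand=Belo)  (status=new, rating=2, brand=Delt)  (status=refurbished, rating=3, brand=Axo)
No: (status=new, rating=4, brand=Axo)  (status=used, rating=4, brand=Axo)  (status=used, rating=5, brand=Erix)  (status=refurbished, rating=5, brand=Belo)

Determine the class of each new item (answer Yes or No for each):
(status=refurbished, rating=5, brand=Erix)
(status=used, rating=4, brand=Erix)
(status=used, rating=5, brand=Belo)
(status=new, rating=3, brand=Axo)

The common property of the 'Yes' items is: rating ≤ 3. No 'No' item has it.
(status=refurbished, rating=5, brand=Erix) → rating = 5 → No.
(status=used, rating=4, brand=Erix) → rating = 4 → No.
(status=used, rating=5, brand=Belo) → rating = 5 → No.
(status=new, rating=3, brand=Axo) → rating = 3 → Yes.

No, No, No, Yes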